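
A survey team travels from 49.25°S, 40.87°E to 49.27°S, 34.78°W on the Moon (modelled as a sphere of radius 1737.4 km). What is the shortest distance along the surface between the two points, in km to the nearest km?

1431 km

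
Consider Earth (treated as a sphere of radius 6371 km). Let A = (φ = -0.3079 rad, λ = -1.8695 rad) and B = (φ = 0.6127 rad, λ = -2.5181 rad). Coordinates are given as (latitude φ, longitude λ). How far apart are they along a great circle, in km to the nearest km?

7055 km

Let φ₁ = -0.3079 rad, φ₂ = 0.6127 rad, and Δλ = -0.6486 rad.
Haversine: a = sin²(Δφ/2) + cos φ₁ cos φ₂ sin²(Δλ/2) = 0.1973 + (0.9530)(0.8181)(0.1015) = 0.27649.
Central angle c = 2·arcsin(√a) = 1.10736 rad.
Distance = R·c = 6371 × 1.1074 ≈ 7055 km.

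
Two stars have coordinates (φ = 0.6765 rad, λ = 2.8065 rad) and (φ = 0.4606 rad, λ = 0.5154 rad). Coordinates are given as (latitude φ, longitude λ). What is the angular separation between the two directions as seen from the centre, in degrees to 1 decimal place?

In radians: φ₁ = 0.6765, φ₂ = 0.4606, Δλ = -131.270° = -2.2911 rad.
Haversine: a = sin²(Δφ/2) + cos φ₁ cos φ₂ sin²(Δλ/2) = 0.0116 + (0.7798)(0.8958)(0.8298) = 0.59123.
Central angle c = 2·arcsin(√a) = 1.75429 rad.
So the angular separation is 100.5°.

100.5°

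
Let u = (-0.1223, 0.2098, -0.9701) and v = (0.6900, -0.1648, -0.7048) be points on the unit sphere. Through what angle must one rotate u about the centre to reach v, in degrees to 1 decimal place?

u·v = 0.5648; |u| = 1.0000, |v| = 1.0000.
cos θ = (u·v)/(|u||v|) = 0.5647, so θ = 55.6°.

55.6°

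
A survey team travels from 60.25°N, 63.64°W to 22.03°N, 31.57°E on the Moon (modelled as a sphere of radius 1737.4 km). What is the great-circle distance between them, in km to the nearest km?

2229 km

Let φ₁ = 1.0516 rad, φ₂ = 0.3845 rad, and Δλ = 1.6617 rad.
cos c = sin φ₁ sin φ₂ + cos φ₁ cos φ₂ cos Δλ = (0.8682)(0.3751) + (0.4962)(0.9270)(-0.0908) = 0.28388,
so c = arccos(0.28388) = 1.28295 rad.
Distance = R·c = 1737.4 × 1.2830 ≈ 2229 km.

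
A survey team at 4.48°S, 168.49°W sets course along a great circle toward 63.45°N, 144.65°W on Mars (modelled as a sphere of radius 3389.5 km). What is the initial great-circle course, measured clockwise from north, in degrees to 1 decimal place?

Δλ = 23.840° = 0.4161 rad.
y = sin Δλ · cos φ₂ = (0.4042)(0.4470) = 0.1807
x = cos φ₁ sin φ₂ − sin φ₁ cos φ₂ cos Δλ = (0.9969)(0.8945) − (-0.0781)(0.4470)(0.9147) = 0.9237
θ = atan2(y, x) = 11.07°, so the bearing is 11.1°.

11.1°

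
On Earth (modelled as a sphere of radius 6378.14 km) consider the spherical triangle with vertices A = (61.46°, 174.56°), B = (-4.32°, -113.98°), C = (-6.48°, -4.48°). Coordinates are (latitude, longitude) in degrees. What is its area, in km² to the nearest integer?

108163255 km²

Side lengths (central angles): a = 1.8989, b = 2.1819, c = 1.4854 rad; semiperimeter s = 2.7831.
By l'Huilier's theorem, tan(E/4) = √[tan(s/2) tan((s−a)/2) tan((s−b)/2) tan((s−c)/2)], giving spherical excess E = 2.6588 rad.
Area = E·R² = 2.6588 × (6378.14)² ≈ 108163255 km².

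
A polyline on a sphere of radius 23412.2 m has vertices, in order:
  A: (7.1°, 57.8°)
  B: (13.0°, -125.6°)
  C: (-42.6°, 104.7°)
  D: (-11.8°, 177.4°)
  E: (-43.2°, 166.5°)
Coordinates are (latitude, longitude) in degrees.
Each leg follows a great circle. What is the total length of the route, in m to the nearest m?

159106 m

Leg A→B: central angle 2.7859 rad, distance 65223.2 m.
Leg B→C: central angle 2.2274 rad, distance 52147.7 m.
Leg C→D: central angle 1.2104 rad, distance 28337.0 m.
Leg D→E: central angle 0.5723 rad, distance 13398.0 m.
Total: 65223.2 + 52147.7 + 28337.0 + 13398.0 ≈ 159106 m.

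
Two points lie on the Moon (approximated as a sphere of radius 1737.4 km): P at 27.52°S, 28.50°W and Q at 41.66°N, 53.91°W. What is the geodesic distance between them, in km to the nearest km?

Let φ₁ = -0.4803 rad, φ₂ = 0.7271 rad, and Δλ = -0.4435 rad.
cos c = sin φ₁ sin φ₂ + cos φ₁ cos φ₂ cos Δλ = (-0.4621)(0.6647) + (0.8868)(0.7471)(0.9033) = 0.29134,
so c = arccos(0.29134) = 1.27517 rad.
Distance = R·c = 1737.4 × 1.2752 ≈ 2215 km.

2215 km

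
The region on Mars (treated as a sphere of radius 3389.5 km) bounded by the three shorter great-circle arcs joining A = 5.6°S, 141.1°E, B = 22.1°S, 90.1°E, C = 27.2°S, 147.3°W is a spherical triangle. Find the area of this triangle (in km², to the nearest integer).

7633475 km²

Side lengths (central angles): a = 1.8463, b = 1.2408, c = 0.9059 rad; semiperimeter s = 1.9965.
By l'Huilier's theorem, tan(E/4) = √[tan(s/2) tan((s−a)/2) tan((s−b)/2) tan((s−c)/2)], giving spherical excess E = 0.6644 rad.
Area = E·R² = 0.6644 × (3389.5)² ≈ 7633475 km².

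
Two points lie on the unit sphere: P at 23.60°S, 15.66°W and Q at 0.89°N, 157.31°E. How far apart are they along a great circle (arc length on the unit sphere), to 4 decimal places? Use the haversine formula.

2.7278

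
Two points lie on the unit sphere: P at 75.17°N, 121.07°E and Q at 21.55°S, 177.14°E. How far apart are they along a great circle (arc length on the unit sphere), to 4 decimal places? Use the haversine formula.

With latitudes φ₁ = 75.170°, φ₂ = -21.550° and longitude difference Δλ = 56.070°:
Haversine: a = sin²(Δφ/2) + cos φ₁ cos φ₂ sin²(Δλ/2) = 0.5585 + (0.2560)(0.9301)(0.2209) = 0.61110.
Central angle c = 2·arcsin(√a) = 1.79486 rad.
On the unit sphere the arc length equals the central angle: 1.7949.

1.7949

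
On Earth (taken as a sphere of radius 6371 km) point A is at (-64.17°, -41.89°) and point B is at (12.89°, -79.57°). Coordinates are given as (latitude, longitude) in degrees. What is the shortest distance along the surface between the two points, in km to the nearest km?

9143 km

Let φ₁ = -1.1200 rad, φ₂ = 0.2250 rad, and Δλ = -0.6576 rad.
Haversine: a = sin²(Δφ/2) + cos φ₁ cos φ₂ sin²(Δλ/2) = 0.3880 + (0.4357)(0.9748)(0.1043) = 0.43233.
Central angle c = 2·arcsin(√a) = 1.43503 rad.
Distance = R·c = 6371 × 1.4350 ≈ 9143 km.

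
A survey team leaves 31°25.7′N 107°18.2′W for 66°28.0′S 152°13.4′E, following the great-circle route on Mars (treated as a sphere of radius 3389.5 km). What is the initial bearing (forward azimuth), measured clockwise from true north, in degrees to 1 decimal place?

207.8°

Δλ = -100.473° = -1.7536 rad.
y = sin Δλ · cos φ₂ = (-0.9833)(0.3993) = -0.3926
x = cos φ₁ sin φ₂ − sin φ₁ cos φ₂ cos Δλ = (0.8533)(-0.9168) − (0.5214)(0.3993)(-0.1818) = -0.7445
θ = atan2(y, x) = -152.19°; adding 360° gives 207.8°.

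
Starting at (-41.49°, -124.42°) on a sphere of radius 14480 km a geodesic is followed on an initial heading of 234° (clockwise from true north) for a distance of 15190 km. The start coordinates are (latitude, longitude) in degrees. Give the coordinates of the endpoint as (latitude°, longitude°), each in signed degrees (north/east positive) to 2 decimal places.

-45.39°, 148.50°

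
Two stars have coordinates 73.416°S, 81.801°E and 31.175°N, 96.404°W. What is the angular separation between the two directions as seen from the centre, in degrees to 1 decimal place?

137.7°

Let φ₁ = -1.2814 rad, φ₂ = 0.5441 rad, and Δλ = -3.1103 rad.
cos c = sin φ₁ sin φ₂ + cos φ₁ cos φ₂ cos Δλ = (-0.9584)(0.5177) + (0.2854)(0.8556)(-0.9995) = -0.74020,
so c = arccos(-0.74020) = 2.40417 rad.
So the angular separation is 137.7°.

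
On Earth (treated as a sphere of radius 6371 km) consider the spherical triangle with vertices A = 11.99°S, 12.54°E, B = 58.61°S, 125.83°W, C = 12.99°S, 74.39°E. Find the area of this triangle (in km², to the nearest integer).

55896971 km²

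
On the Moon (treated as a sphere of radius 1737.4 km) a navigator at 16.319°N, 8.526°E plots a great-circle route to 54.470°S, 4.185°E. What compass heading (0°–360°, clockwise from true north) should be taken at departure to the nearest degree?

Δλ = -4.341° = -0.0758 rad.
y = sin Δλ · cos φ₂ = (-0.0757)(0.5811) = -0.0440
x = cos φ₁ sin φ₂ − sin φ₁ cos φ₂ cos Δλ = (0.9597)(-0.8138) − (0.2810)(0.5811)(0.9971) = -0.9438
θ = atan2(y, x) = -177.33°; adding 360° gives 183°.

183°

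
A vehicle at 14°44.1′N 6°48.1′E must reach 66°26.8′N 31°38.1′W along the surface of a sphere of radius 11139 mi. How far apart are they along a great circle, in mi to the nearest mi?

11198 mi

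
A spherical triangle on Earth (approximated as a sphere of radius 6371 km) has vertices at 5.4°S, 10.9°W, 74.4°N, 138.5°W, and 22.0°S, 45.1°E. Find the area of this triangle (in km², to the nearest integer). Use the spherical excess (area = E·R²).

61846861 km²

Side lengths (central angles): a = 2.2264, b = 0.9867, c = 1.8276 rad; semiperimeter s = 2.5204.
By l'Huilier's theorem, tan(E/4) = √[tan(s/2) tan((s−a)/2) tan((s−b)/2) tan((s−c)/2)], giving spherical excess E = 1.5237 rad.
Area = E·R² = 1.5237 × (6371)² ≈ 61846861 km².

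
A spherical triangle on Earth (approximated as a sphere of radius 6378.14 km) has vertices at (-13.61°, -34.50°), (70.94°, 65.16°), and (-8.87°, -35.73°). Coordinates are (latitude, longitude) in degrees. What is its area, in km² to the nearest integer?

2460258 km²

Side lengths (central angles): a = 1.7790, b = 0.0854, c = 1.8501 rad; semiperimeter s = 1.8572.
By l'Huilier's theorem, tan(E/4) = √[tan(s/2) tan((s−a)/2) tan((s−b)/2) tan((s−c)/2)], giving spherical excess E = 0.0605 rad.
Area = E·R² = 0.0605 × (6378.14)² ≈ 2460258 km².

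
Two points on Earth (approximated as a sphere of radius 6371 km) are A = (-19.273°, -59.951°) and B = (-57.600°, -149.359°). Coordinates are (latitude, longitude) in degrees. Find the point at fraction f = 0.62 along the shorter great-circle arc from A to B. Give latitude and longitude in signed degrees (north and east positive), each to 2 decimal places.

-52.20°, -100.57°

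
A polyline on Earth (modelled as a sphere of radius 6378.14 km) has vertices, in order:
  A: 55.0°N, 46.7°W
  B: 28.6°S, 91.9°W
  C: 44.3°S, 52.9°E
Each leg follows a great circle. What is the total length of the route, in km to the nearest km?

21424 km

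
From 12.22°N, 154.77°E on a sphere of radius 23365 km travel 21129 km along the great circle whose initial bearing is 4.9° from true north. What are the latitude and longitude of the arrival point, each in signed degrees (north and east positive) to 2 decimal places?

Angular distance δ = d/R = 21129/23365 = 0.90430 rad; initial bearing θ = 0.0855 rad.
sin φ₂ = sin φ₁ cos δ + cos φ₁ sin δ cos θ = (0.2117)(0.6182) + (0.9773)(0.7860)(0.9963) = 0.8962, so φ₂ = 63.67°.
Δλ = atan2(sin θ sin δ cos φ₁, cos δ − sin φ₁ sin φ₂) = atan2(0.0656, 0.4285) = 8.705°.
λ₂ = 154.770° + 8.705° = 163.48°.

63.67°, 163.48°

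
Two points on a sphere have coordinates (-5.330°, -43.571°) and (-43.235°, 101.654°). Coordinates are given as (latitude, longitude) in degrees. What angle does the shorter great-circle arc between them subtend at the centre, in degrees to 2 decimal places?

Let φ₁ = -0.0930 rad, φ₂ = -0.7546 rad, and Δλ = 2.5347 rad.
cos c = sin φ₁ sin φ₂ + cos φ₁ cos φ₂ cos Δλ = (-0.0929)(-0.6850) + (0.9957)(0.7286)(-0.8214) = -0.53221,
so c = arccos(-0.53221) = 2.13201 rad.
So the angular separation is 122.16°.

122.16°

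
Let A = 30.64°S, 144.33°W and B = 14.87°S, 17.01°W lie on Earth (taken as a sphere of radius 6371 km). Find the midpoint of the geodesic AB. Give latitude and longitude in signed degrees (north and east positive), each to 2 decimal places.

-43.19°, -73.98°

The central angle between A and B is δ = 1.9534 rad.
With f = 0.5, the slerp weights are sin((1−f)δ)/sin δ = 0.8933 and sin(fδ)/sin δ = 0.8933.
Weighted sum of the unit vectors: (0.8933)·(-0.6990,-0.5017,-0.5096) + (0.8933)·(0.9242,-0.2827,-0.2566) = (0.2012, -0.7007, -0.6845).
Converting back: φ = atan2(z, √(x²+y²)) = -43.19°, λ = atan2(y, x) = -73.98°.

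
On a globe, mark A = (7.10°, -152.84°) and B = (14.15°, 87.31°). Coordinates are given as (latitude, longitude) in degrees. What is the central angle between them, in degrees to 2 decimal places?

116.66°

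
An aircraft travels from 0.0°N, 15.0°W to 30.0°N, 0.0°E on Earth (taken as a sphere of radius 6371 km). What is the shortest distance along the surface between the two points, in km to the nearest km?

In radians: φ₁ = 0.0000, φ₂ = 0.5236, Δλ = 15.000° = 0.2618 rad.
Haversine: a = sin²(Δφ/2) + cos φ₁ cos φ₂ sin²(Δλ/2) = 0.0670 + (1.0000)(0.8660)(0.0170) = 0.08174.
Central angle c = 2·arcsin(√a) = 0.57990 rad.
Distance = R·c = 6371 × 0.5799 ≈ 3695 km.

3695 km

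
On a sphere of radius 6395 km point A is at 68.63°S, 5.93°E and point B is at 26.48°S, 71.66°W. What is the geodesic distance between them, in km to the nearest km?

6805 km

Let φ₁ = -1.1978 rad, φ₂ = -0.4622 rad, and Δλ = -1.3542 rad.
Haversine: a = sin²(Δφ/2) + cos φ₁ cos φ₂ sin²(Δλ/2) = 0.1293 + (0.3644)(0.8951)(0.3925) = 0.25734.
Central angle c = 2·arcsin(√a) = 1.06406 rad.
Distance = R·c = 6395 × 1.0641 ≈ 6805 km.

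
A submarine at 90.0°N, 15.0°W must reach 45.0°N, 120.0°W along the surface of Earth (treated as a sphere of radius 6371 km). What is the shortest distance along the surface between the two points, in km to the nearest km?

5004 km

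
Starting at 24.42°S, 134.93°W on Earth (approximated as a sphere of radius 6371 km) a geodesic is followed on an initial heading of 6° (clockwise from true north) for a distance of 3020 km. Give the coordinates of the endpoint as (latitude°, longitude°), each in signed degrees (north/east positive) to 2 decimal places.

2.61°, -132.19°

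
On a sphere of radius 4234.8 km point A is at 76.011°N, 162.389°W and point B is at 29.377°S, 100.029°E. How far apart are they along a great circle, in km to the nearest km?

8888 km

With latitudes φ₁ = 76.011°, φ₂ = -29.377° and longitude difference Δλ = -97.582°:
cos c = sin φ₁ sin φ₂ + cos φ₁ cos φ₂ cos Δλ = (0.9703)(-0.4906) + (0.2417)(0.8714)(-0.1319) = -0.50380,
so c = arccos(-0.50380) = 2.09879 rad.
Distance = R·c = 4234.8 × 2.0988 ≈ 8888 km.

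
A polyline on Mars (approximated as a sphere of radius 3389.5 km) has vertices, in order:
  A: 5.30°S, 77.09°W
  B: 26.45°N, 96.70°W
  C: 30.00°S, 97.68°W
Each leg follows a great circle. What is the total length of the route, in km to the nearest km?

5529 km

Leg A→B: central angle 0.6458 rad, distance 2188.8 km.
Leg B→C: central angle 0.9854 rad, distance 3339.9 km.
Total: 2188.8 + 3339.9 ≈ 5529 km.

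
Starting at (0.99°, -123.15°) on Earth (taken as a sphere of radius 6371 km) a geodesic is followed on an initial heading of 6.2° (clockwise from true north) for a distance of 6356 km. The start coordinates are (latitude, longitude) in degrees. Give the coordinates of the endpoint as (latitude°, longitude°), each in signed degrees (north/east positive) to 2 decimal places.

Angular distance δ = d/R = 6356/6371 = 0.99765 rad; initial bearing θ = 0.1082 rad.
sin φ₂ = sin φ₁ cos δ + cos φ₁ sin δ cos θ = (0.0173)(0.5423) + (0.9999)(0.8402)(0.9942) = 0.8445, so φ₂ = 57.62°.
Δλ = atan2(sin θ sin δ cos φ₁, cos δ − sin φ₁ sin φ₂) = atan2(0.0907, 0.5277) = 9.756°.
λ₂ = -123.150° + 9.756° = -113.39°.

57.62°, -113.39°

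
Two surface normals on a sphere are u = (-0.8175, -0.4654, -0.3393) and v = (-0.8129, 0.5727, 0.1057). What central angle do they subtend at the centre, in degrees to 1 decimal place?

68.8°

u·v = 0.3621; |u| = 1.0000, |v| = 1.0000.
cos θ = (u·v)/(|u||v|) = 0.3621, so θ = 68.8°.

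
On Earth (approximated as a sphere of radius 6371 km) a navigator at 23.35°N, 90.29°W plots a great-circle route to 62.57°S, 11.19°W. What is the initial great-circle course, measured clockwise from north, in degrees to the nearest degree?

152°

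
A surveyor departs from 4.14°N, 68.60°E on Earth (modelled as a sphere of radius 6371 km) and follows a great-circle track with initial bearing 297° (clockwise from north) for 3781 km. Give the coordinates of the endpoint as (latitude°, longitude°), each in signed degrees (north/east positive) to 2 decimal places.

Angular distance δ = d/R = 3781/6371 = 0.59347 rad; initial bearing θ = 5.1836 rad.
sin φ₂ = sin φ₁ cos δ + cos φ₁ sin δ cos θ = (0.0722)(0.8290) + (0.9974)(0.5592)(0.4540) = 0.3131, so φ₂ = 18.24°.
Δλ = atan2(sin θ sin δ cos φ₁, cos δ − sin φ₁ sin φ₂) = atan2(-0.4970, 0.8064) = -31.646°.
λ₂ = 68.600° − 31.646° = 36.95°.

18.24°, 36.95°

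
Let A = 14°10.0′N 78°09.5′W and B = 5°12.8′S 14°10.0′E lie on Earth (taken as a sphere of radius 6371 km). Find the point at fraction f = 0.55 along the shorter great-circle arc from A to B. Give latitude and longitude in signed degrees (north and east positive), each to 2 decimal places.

5.35°, -26.63°

The central angle between A and B is δ = 1.6322 rad.
With f = 0.55, the slerp weights are sin((1−f)δ)/sin δ = 0.6715 and sin(fδ)/sin δ = 0.7834.
Weighted sum of the unit vectors: (0.6715)·(0.1990,-0.9490,0.2447) + (0.7834)·(0.9656,0.2437,-0.0909) = (0.8900, -0.4463, 0.0932).
Converting back: φ = atan2(z, √(x²+y²)) = 5.35°, λ = atan2(y, x) = -26.63°.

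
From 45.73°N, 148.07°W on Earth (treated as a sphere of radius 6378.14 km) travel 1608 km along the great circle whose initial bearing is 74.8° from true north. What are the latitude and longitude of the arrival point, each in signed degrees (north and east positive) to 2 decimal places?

Angular distance δ = d/R = 1608/6378.14 = 0.25211 rad; initial bearing θ = 1.3055 rad.
sin φ₂ = sin φ₁ cos δ + cos φ₁ sin δ cos θ = (0.7161)(0.9684) + (0.6980)(0.2494)(0.2622) = 0.7391, so φ₂ = 47.65°.
Δλ = atan2(sin θ sin δ cos φ₁, cos δ − sin φ₁ sin φ₂) = atan2(0.1680, 0.4392) = 20.938°.
λ₂ = -148.070° + 20.938° = -127.13°.

47.65°, -127.13°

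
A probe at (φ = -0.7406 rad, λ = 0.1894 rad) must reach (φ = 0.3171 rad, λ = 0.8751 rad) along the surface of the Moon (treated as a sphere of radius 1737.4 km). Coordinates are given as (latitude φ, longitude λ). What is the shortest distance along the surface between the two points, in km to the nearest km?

Let φ₁ = -0.7406 rad, φ₂ = 0.3171 rad, and Δλ = 0.6857 rad.
cos c = sin φ₁ sin φ₂ + cos φ₁ cos φ₂ cos Δλ = (-0.6747)(0.3118) + (0.7381)(0.9501)(0.7740) = 0.33237,
so c = arccos(0.33237) = 1.23198 rad.
Distance = R·c = 1737.4 × 1.2320 ≈ 2140 km.

2140 km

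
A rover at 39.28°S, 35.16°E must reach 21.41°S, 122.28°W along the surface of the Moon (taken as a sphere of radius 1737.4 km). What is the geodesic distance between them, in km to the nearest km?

With latitudes φ₁ = -39.280°, φ₂ = -21.410° and longitude difference Δλ = -157.440°:
cos c = sin φ₁ sin φ₂ + cos φ₁ cos φ₂ cos Δλ = (-0.6331)(-0.3650) + (0.7741)(0.9310)(-0.9235) = -0.43439,
so c = arccos(-0.43439) = 2.02016 rad.
Distance = R·c = 1737.4 × 2.0202 ≈ 3510 km.

3510 km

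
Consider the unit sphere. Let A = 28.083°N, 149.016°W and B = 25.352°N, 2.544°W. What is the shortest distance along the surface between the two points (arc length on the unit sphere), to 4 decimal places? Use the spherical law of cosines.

2.0523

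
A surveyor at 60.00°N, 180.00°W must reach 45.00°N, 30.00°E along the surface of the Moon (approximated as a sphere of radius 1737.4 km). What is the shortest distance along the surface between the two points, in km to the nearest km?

2188 km

With latitudes φ₁ = 60.000°, φ₂ = 45.000° and longitude difference Δλ = -150.000°:
cos c = sin φ₁ sin φ₂ + cos φ₁ cos φ₂ cos Δλ = (0.8660)(0.7071) + (0.5000)(0.7071)(-0.8660) = 0.30619,
so c = arccos(0.30619) = 1.25961 rad.
Distance = R·c = 1737.4 × 1.2596 ≈ 2188 km.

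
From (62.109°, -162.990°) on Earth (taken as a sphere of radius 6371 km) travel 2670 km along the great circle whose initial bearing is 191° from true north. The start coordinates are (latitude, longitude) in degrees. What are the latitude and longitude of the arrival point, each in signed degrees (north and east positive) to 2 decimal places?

Angular distance δ = d/R = 2670/6371 = 0.41909 rad; initial bearing θ = 3.3336 rad.
sin φ₂ = sin φ₁ cos δ + cos φ₁ sin δ cos θ = (0.8838)(0.9135) + (0.4678)(0.4069)(-0.9816) = 0.6205, so φ₂ = 38.35°.
Δλ = atan2(sin θ sin δ cos φ₁, cos δ − sin φ₁ sin φ₂) = atan2(-0.0363, 0.3650) = -5.682°.
λ₂ = -162.990° − 5.682° = -168.67°.

38.35°, -168.67°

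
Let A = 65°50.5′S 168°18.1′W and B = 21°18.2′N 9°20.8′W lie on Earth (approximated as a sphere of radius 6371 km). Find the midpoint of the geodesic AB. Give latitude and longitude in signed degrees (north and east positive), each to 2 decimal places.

-43.98°, -24.31°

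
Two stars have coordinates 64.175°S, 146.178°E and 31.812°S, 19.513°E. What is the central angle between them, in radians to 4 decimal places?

With latitudes φ₁ = -64.175°, φ₂ = -31.812° and longitude difference Δλ = -126.665°:
cos c = sin φ₁ sin φ₂ + cos φ₁ cos φ₂ cos Δλ = (-0.9001)(-0.5271) + (0.4356)(0.8498)(-0.5971) = 0.25344,
so c = arccos(0.25344) = 1.31456 rad.
So the angular separation is 1.3146 rad.

1.3146 rad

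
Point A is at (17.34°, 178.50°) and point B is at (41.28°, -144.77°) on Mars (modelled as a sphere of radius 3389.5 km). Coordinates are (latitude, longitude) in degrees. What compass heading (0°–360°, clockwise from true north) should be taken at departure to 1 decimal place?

44.9°

Δλ = 36.730° = 0.6411 rad.
y = sin Δλ · cos φ₂ = (0.5980)(0.7515) = 0.4494
x = cos φ₁ sin φ₂ − sin φ₁ cos φ₂ cos Δλ = (0.9546)(0.6597) − (0.2980)(0.7515)(0.8015) = 0.4502
θ = atan2(y, x) = 44.95°, so the bearing is 44.9°.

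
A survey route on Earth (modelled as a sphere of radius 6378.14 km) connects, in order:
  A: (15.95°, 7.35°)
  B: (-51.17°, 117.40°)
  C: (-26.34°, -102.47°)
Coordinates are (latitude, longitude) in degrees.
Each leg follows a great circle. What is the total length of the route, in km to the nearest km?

23354 km

Leg A→B: central angle 2.0051 rad, distance 12788.7 km.
Leg B→C: central angle 1.6565 rad, distance 10565.6 km.
Total: 12788.7 + 10565.6 ≈ 23354 km.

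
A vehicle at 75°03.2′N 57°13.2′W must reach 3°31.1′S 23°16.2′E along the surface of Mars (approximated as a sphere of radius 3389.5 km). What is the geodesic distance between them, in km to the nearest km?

5381 km

In radians: φ₁ = 1.3099, φ₂ = -0.0614, Δλ = 80.490° = 1.4048 rad.
cos c = sin φ₁ sin φ₂ + cos φ₁ cos φ₂ cos Δλ = (0.9662)(-0.0614) + (0.2579)(0.9981)(0.1652) = -0.01676,
so c = arccos(-0.01676) = 1.58756 rad.
Distance = R·c = 3389.5 × 1.5876 ≈ 5381 km.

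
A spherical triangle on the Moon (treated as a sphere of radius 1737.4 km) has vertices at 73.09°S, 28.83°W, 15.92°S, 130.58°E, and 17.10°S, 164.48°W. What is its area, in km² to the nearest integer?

Side lengths (central angles): a = 1.0815, b = 1.4882, c = 1.5702 rad; semiperimeter s = 2.0700.
By l'Huilier's theorem, tan(E/4) = √[tan(s/2) tan((s−a)/2) tan((s−b)/2) tan((s−c)/2)], giving spherical excess E = 1.0299 rad.
Area = E·R² = 1.0299 × (1737.4)² ≈ 3108784 km².

3108784 km²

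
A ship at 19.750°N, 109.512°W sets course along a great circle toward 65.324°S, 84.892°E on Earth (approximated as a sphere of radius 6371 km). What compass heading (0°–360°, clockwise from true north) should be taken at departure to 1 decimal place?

With φ₁ = 0.3447, φ₂ = -1.1401, Δλ = -2.8902 rad, the forward-azimuth formula gives
θ = atan2( sin Δλ cos φ₂ , cos φ₁ sin φ₂ − sin φ₁ cos φ₂ cos Δλ ) = atan2(-0.1039, -0.7186) = -171.78°.
Adding 360° brings this into [0°, 360°): 188.2°.

188.2°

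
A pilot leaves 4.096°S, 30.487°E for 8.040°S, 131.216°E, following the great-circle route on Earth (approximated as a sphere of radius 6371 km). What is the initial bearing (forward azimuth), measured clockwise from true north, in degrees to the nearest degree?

99°

With φ₁ = -0.0715, φ₂ = -0.1403, Δλ = 1.7581 rad, the forward-azimuth formula gives
θ = atan2( sin Δλ cos φ₂ , cos φ₁ sin φ₂ − sin φ₁ cos φ₂ cos Δλ ) = atan2(0.9729, -0.1527) = 98.92°.
So the initial bearing is 99°.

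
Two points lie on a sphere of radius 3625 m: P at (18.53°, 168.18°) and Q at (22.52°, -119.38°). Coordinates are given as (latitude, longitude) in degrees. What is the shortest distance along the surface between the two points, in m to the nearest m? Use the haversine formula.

Let φ₁ = 0.3234 rad, φ₂ = 0.3930 rad, and Δλ = 1.2643 rad.
Haversine: a = sin²(Δφ/2) + cos φ₁ cos φ₂ sin²(Δλ/2) = 0.0012 + (0.9482)(0.9237)(0.3491) = 0.30702.
Central angle c = 2·arcsin(√a) = 1.17454 rad.
Distance = R·c = 3625 × 1.1745 ≈ 4258 m.

4258 m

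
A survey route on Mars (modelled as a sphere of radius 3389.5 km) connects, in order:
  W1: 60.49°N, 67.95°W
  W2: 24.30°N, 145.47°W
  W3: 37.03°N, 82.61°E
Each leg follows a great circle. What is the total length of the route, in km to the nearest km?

9862 km

Leg W1→W2: central angle 1.0983 rad, distance 3722.6 km.
Leg W2→W3: central angle 1.8114 rad, distance 6139.7 km.
Total: 3722.6 + 6139.7 ≈ 9862 km.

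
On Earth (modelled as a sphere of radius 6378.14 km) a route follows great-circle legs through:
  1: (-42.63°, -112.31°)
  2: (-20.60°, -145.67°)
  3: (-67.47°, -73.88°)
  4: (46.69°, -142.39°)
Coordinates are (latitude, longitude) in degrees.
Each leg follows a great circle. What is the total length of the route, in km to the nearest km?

25025 km

Leg 1→2: central angle 0.6206 rad, distance 3958.5 km.
Leg 2→3: central angle 1.1185 rad, distance 7133.7 km.
Leg 3→4: central angle 2.1844 rad, distance 13932.5 km.
Total: 3958.5 + 7133.7 + 13932.5 ≈ 25025 km.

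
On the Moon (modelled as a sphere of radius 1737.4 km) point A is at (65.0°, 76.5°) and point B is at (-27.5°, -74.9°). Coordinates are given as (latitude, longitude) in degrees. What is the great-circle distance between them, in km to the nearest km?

Let φ₁ = 1.1345 rad, φ₂ = -0.4800 rad, and Δλ = -2.6424 rad.
Haversine: a = sin²(Δφ/2) + cos φ₁ cos φ₂ sin²(Δλ/2) = 0.5218 + (0.4226)(0.8870)(0.9390) = 0.87381.
Central angle c = 2·arcsin(√a) = 2.41526 rad.
Distance = R·c = 1737.4 × 2.4153 ≈ 4196 km.

4196 km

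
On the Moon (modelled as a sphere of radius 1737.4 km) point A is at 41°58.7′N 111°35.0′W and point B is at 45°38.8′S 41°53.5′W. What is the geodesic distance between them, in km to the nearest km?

With latitudes φ₁ = 41.978°, φ₂ = -45.647° and longitude difference Δλ = 69.692°:
cos c = sin φ₁ sin φ₂ + cos φ₁ cos φ₂ cos Δλ = (0.6688)(-0.7150) + (0.7434)(0.6991)(0.3471) = -0.29788,
so c = arccos(-0.29788) = 1.87327 rad.
Distance = R·c = 1737.4 × 1.8733 ≈ 3255 km.

3255 km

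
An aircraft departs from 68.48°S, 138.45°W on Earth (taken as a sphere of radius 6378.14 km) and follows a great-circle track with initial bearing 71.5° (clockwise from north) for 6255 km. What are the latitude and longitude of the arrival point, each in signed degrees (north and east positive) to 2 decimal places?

Angular distance δ = d/R = 6255/6378.14 = 0.98069 rad; initial bearing θ = 1.2479 rad.
sin φ₂ = sin φ₁ cos δ + cos φ₁ sin δ cos θ = (-0.9303)(0.5564) + (0.3668)(0.8309)(0.3173) = -0.4209, so φ₂ = -24.89°.
Δλ = atan2(sin θ sin δ cos φ₁, cos δ − sin φ₁ sin φ₂) = atan2(0.2890, 0.1648) = 60.303°.
λ₂ = -138.450° + 60.303° = -78.15°.

-24.89°, -78.15°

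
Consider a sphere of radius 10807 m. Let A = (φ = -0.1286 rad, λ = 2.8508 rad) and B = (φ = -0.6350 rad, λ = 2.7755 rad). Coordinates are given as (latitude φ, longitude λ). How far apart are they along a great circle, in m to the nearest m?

5523 m

In radians: φ₁ = -0.1286, φ₂ = -0.6350, Δλ = -4.314° = -0.0753 rad.
Haversine: a = sin²(Δφ/2) + cos φ₁ cos φ₂ sin²(Δλ/2) = 0.0628 + (0.9917)(0.8051)(0.0014) = 0.06388.
Central angle c = 2·arcsin(√a) = 0.51105 rad.
Distance = R·c = 10807 × 0.5110 ≈ 5523 m.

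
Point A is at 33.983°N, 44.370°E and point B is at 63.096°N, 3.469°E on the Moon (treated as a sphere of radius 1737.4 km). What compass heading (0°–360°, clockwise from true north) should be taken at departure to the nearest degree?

332°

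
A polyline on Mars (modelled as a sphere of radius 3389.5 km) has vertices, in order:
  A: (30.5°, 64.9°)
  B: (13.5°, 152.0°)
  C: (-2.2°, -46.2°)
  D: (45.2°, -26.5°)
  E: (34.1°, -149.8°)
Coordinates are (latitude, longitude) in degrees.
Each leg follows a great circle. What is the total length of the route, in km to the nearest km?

Leg A→B: central angle 1.4092 rad, distance 4776.6 km.
Leg B→C: central angle 2.7707 rad, distance 9391.3 km.
Leg C→D: central angle 0.8819 rad, distance 2989.3 km.
Leg D→E: central angle 1.4932 rad, distance 5061.4 km.
Total: 4776.6 + 9391.3 + 2989.3 + 5061.4 ≈ 22219 km.

22219 km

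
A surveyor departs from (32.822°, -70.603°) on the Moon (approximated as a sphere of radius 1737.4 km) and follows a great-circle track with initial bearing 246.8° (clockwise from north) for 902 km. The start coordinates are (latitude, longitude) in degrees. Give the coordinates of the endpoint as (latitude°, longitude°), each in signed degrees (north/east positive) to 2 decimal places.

Angular distance δ = d/R = 902/1737.4 = 0.51917 rad; initial bearing θ = 4.3075 rad.
sin φ₂ = sin φ₁ cos δ + cos φ₁ sin δ cos θ = (0.5420)(0.8682) + (0.8404)(0.4962)(-0.3939) = 0.3064, so φ₂ = 17.84°.
Δλ = atan2(sin θ sin δ cos φ₁, cos δ − sin φ₁ sin φ₂) = atan2(-0.3832, 0.7022) = -28.625°.
λ₂ = -70.603° − 28.625° = -99.23°.

17.84°, -99.23°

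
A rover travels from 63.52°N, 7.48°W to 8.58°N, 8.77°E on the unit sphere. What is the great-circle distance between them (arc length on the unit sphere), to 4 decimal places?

0.9802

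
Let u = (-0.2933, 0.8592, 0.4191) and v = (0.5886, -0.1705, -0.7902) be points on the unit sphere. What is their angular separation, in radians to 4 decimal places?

2.2789 rad

u·v = -0.6503; |u| = 0.9999, |v| = 1.0000.
cos θ = (u·v)/(|u||v|) = -0.6504, so θ = 2.2789 rad.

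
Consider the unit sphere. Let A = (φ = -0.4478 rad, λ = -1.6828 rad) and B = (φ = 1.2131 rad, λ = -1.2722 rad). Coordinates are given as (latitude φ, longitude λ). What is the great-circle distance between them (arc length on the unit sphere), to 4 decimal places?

1.6873

Let φ₁ = -0.4478 rad, φ₂ = 1.2131 rad, and Δλ = 0.4106 rad.
Haversine: a = sin²(Δφ/2) + cos φ₁ cos φ₂ sin²(Δλ/2) = 0.5450 + (0.9014)(0.3501)(0.0416) = 0.55811.
Central angle c = 2·arcsin(√a) = 1.68727 rad.
On the unit sphere the arc length equals the central angle: 1.6873.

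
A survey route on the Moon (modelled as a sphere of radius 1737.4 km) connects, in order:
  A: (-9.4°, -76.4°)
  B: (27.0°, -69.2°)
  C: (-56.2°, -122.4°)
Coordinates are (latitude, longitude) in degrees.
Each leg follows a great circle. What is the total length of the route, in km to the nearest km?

3993 km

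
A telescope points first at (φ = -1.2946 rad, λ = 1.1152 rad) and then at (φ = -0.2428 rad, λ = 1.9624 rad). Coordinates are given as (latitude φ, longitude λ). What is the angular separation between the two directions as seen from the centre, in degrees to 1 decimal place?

66.0°

With latitudes φ₁ = -74.175°, φ₂ = -13.911° and longitude difference Δλ = 48.541°:
Haversine: a = sin²(Δφ/2) + cos φ₁ cos φ₂ sin²(Δλ/2) = 0.2520 + (0.2727)(0.9707)(0.1690) = 0.29672.
Central angle c = 2·arcsin(√a) = 1.15211 rad.
So the angular separation is 66.0°.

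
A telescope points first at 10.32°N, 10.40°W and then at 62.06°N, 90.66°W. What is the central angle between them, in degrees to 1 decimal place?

Let φ₁ = 0.1801 rad, φ₂ = 1.0832 rad, and Δλ = -1.4008 rad.
Haversine: a = sin²(Δφ/2) + cos φ₁ cos φ₂ sin²(Δλ/2) = 0.1904 + (0.9838)(0.4685)(0.4154) = 0.38188.
Central angle c = 2·arcsin(√a) = 1.33229 rad.
So the angular separation is 76.3°.

76.3°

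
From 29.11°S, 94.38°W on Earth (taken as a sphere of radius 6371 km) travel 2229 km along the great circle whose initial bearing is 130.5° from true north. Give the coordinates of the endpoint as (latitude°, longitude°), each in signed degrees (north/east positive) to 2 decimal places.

-40.66°, -74.29°

Angular distance δ = d/R = 2229/6371 = 0.34987 rad; initial bearing θ = 2.2777 rad.
sin φ₂ = sin φ₁ cos δ + cos φ₁ sin δ cos θ = (-0.4865)(0.9394) + (0.8737)(0.3428)(-0.6494) = -0.6515, so φ₂ = -40.66°.
Δλ = atan2(sin θ sin δ cos φ₁, cos δ − sin φ₁ sin φ₂) = atan2(0.2277, 0.6225) = 20.095°.
λ₂ = -94.380° + 20.095° = -74.29°.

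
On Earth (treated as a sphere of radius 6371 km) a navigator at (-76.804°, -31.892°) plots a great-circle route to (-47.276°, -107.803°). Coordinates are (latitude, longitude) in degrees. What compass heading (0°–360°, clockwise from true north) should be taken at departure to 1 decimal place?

269.4°

Δλ = -75.911° = -1.3249 rad.
y = sin Δλ · cos φ₂ = (-0.9699)(0.6785) = -0.6581
x = cos φ₁ sin φ₂ − sin φ₁ cos φ₂ cos Δλ = (0.2283)(-0.7346) − (-0.9736)(0.6785)(0.2434) = -0.0069
θ = atan2(y, x) = -90.60°; adding 360° gives 269.4°.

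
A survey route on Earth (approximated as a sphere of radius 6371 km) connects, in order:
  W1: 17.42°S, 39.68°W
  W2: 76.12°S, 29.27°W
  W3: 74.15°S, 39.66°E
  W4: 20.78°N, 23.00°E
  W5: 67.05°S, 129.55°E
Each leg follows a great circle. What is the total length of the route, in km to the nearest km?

31888 km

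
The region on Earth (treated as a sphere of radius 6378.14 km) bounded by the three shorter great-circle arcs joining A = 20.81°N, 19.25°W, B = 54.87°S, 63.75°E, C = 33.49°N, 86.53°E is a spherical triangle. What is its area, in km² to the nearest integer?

74408394 km²

Side lengths (central angles): a = 1.5796, b = 1.5868, c = 1.7977 rad; semiperimeter s = 2.4821.
By l'Huilier's theorem, tan(E/4) = √[tan(s/2) tan((s−a)/2) tan((s−b)/2) tan((s−c)/2)], giving spherical excess E = 1.8291 rad.
Area = E·R² = 1.8291 × (6378.14)² ≈ 74408394 km².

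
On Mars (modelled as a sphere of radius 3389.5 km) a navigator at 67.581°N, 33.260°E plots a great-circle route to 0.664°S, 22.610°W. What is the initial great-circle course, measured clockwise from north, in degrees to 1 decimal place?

Δλ = -55.870° = -0.9751 rad.
y = sin Δλ · cos φ₂ = (-0.8278)(0.9999) = -0.8277
x = cos φ₁ sin φ₂ − sin φ₁ cos φ₂ cos Δλ = (0.3814)(-0.0116) − (0.9244)(0.9999)(0.5611) = -0.5231
θ = atan2(y, x) = -122.29°; adding 360° gives 237.7°.

237.7°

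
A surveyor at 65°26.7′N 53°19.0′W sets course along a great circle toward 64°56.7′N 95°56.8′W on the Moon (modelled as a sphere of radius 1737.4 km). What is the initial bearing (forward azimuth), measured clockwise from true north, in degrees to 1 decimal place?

Δλ = -42.630° = -0.7440 rad.
y = sin Δλ · cos φ₂ = (-0.6773)(0.4235) = -0.2868
x = cos φ₁ sin φ₂ − sin φ₁ cos φ₂ cos Δλ = (0.4156)(0.9059) − (0.9096)(0.4235)(0.7357) = 0.0931
θ = atan2(y, x) = -72.02°; adding 360° gives 288.0°.

288.0°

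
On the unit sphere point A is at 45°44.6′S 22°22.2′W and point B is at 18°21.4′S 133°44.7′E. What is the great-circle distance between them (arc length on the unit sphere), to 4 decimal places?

1.9607

In radians: φ₁ = -0.7984, φ₂ = -0.3204, Δλ = 156.115° = 2.7247 rad.
Haversine: a = sin²(Δφ/2) + cos φ₁ cos φ₂ sin²(Δλ/2) = 0.0560 + (0.6979)(0.9491)(0.9572) = 0.69004.
Central angle c = 2·arcsin(√a) = 1.96068 rad.
On the unit sphere the arc length equals the central angle: 1.9607.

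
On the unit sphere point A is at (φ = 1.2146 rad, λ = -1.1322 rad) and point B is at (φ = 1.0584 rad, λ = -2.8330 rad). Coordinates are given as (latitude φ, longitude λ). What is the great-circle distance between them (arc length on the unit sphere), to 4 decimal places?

In radians: φ₁ = 1.2146, φ₂ = 1.0584, Δλ = -97.449° = -1.7008 rad.
Haversine: a = sin²(Δφ/2) + cos φ₁ cos φ₂ sin²(Δλ/2) = 0.0061 + (0.3487)(0.4903)(0.5648) = 0.10265.
Central angle c = 2·arcsin(√a) = 0.65228 rad.
On the unit sphere the arc length equals the central angle: 0.6523.

0.6523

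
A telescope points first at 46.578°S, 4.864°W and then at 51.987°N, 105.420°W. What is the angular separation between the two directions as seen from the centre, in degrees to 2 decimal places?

With latitudes φ₁ = -46.578°, φ₂ = 51.987° and longitude difference Δλ = -100.556°:
Haversine: a = sin²(Δφ/2) + cos φ₁ cos φ₂ sin²(Δλ/2) = 0.5745 + (0.6874)(0.6158)(0.5916) = 0.82489.
Central angle c = 2·arcsin(√a) = 2.27810 rad.
So the angular separation is 130.53°.

130.53°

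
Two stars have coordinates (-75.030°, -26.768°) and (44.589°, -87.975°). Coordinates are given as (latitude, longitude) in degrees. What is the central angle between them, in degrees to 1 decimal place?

126.1°

Let φ₁ = -1.3095 rad, φ₂ = 0.7782 rad, and Δλ = -1.0683 rad.
Haversine: a = sin²(Δφ/2) + cos φ₁ cos φ₂ sin²(Δλ/2) = 0.7471 + (0.2583)(0.7122)(0.2592) = 0.79479.
Central angle c = 2·arcsin(√a) = 2.20134 rad.
So the angular separation is 126.1°.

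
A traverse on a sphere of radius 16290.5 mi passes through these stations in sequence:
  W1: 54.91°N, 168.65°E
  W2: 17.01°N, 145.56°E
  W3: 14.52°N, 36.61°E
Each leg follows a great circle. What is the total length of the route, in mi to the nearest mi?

Leg W1→W2: central angle 0.7302 rad, distance 11895.2 mi.
Leg W2→W3: central angle 1.8001 rad, distance 29324.1 mi.
Total: 11895.2 + 29324.1 ≈ 41219 mi.

41219 mi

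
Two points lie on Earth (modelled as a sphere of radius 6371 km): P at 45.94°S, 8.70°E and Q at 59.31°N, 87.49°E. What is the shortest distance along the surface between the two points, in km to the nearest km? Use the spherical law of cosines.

13710 km

With latitudes φ₁ = -45.940°, φ₂ = 59.310° and longitude difference Δλ = 78.790°:
cos c = sin φ₁ sin φ₂ + cos φ₁ cos φ₂ cos Δλ = (-0.7186)(0.8599) + (0.6954)(0.5104)(0.1944) = -0.54896,
so c = arccos(-0.54896) = 2.15192 rad.
Distance = R·c = 6371 × 2.1519 ≈ 13710 km.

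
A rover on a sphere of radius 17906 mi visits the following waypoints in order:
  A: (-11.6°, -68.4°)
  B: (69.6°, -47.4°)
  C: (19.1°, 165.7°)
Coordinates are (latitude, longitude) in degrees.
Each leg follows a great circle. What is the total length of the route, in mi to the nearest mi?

53362 mi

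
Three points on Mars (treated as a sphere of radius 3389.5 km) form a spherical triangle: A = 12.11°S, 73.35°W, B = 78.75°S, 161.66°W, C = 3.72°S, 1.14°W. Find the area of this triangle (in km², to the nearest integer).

13218911 km²

Side lengths (central angles): a = 1.6910, b = 1.2538, c = 1.3578 rad; semiperimeter s = 2.1513.
By l'Huilier's theorem, tan(E/4) = √[tan(s/2) tan((s−a)/2) tan((s−b)/2) tan((s−c)/2)], giving spherical excess E = 1.1506 rad.
Area = E·R² = 1.1506 × (3389.5)² ≈ 13218911 km².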